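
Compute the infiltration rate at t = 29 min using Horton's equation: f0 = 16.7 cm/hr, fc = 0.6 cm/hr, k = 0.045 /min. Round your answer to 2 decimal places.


Step 1: f = fc + (f0 - fc) * exp(-k * t)
Step 2: exp(-0.045 * 29) = 0.271173
Step 3: f = 0.6 + (16.7 - 0.6) * 0.271173
Step 4: f = 0.6 + 16.1 * 0.271173
Step 5: f = 4.97 cm/hr

4.97


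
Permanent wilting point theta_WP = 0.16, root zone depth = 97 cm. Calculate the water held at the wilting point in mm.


Step 1: Water (mm) = theta_WP * depth * 10
Step 2: Water = 0.16 * 97 * 10
Step 3: Water = 155.2 mm

155.2


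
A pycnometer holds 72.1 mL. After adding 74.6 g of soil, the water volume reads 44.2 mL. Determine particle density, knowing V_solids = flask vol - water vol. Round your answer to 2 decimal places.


Step 1: Volume of solids = flask volume - water volume with soil
Step 2: V_solids = 72.1 - 44.2 = 27.9 mL
Step 3: Particle density = mass / V_solids = 74.6 / 27.9 = 2.67 g/cm^3

2.67


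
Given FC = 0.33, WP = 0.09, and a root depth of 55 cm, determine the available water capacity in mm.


Step 1: Available water = (FC - WP) * depth * 10
Step 2: AW = (0.33 - 0.09) * 55 * 10
Step 3: AW = 0.24 * 55 * 10
Step 4: AW = 132.0 mm

132.0


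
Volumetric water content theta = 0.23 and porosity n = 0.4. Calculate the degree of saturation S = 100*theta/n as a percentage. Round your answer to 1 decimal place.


Step 1: S = 100 * theta_v / n
Step 2: S = 100 * 0.23 / 0.4
Step 3: S = 57.5%

57.5


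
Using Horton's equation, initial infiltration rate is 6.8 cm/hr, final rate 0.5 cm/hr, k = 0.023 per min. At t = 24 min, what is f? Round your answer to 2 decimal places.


Step 1: f = fc + (f0 - fc) * exp(-k * t)
Step 2: exp(-0.023 * 24) = 0.575797
Step 3: f = 0.5 + (6.8 - 0.5) * 0.575797
Step 4: f = 0.5 + 6.3 * 0.575797
Step 5: f = 4.13 cm/hr

4.13


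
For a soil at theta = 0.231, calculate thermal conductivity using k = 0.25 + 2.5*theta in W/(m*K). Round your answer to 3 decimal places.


Step 1: k = 0.25 + 2.5 * theta
Step 2: k = 0.25 + 2.5 * 0.231
Step 3: k = 0.25 + 0.578
Step 4: k = 0.828 W/(m*K)

0.828


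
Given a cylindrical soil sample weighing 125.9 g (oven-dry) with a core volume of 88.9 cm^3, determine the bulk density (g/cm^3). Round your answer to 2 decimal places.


Step 1: Identify the formula: BD = dry mass / volume
Step 2: Substitute values: BD = 125.9 / 88.9
Step 3: BD = 1.42 g/cm^3

1.42


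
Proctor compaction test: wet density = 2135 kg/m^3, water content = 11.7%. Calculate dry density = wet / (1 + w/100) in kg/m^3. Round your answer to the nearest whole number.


Step 1: Dry density = wet density / (1 + w/100)
Step 2: Dry density = 2135 / (1 + 11.7/100)
Step 3: Dry density = 2135 / 1.117
Step 4: Dry density = 1911 kg/m^3

1911


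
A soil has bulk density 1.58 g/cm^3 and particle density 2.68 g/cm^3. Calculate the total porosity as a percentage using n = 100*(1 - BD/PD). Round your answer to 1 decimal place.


Step 1: Formula: n = 100 * (1 - BD / PD)
Step 2: n = 100 * (1 - 1.58 / 2.68)
Step 3: n = 100 * (1 - 0.58955)
Step 4: n = 41.0%

41.0


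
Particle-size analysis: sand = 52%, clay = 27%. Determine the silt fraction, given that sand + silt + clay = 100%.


Step 1: sand + silt + clay = 100%
Step 2: silt = 100 - sand - clay
Step 3: silt = 100 - 52 - 27
Step 4: silt = 21%

21


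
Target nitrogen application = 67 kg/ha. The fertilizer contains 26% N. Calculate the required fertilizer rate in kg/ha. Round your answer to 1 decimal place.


Step 1: Fertilizer rate = target N / (N content / 100)
Step 2: Rate = 67 / (26 / 100)
Step 3: Rate = 67 / 0.26
Step 4: Rate = 257.7 kg/ha

257.7


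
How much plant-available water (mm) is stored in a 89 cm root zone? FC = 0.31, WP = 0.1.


Step 1: Available water = (FC - WP) * depth * 10
Step 2: AW = (0.31 - 0.1) * 89 * 10
Step 3: AW = 0.21 * 89 * 10
Step 4: AW = 186.9 mm

186.9


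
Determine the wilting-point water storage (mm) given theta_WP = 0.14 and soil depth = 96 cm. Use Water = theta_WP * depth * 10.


Step 1: Water (mm) = theta_WP * depth * 10
Step 2: Water = 0.14 * 96 * 10
Step 3: Water = 134.4 mm

134.4


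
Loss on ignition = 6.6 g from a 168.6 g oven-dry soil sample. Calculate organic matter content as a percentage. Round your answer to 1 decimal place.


Step 1: OM% = 100 * LOI / sample mass
Step 2: OM = 100 * 6.6 / 168.6
Step 3: OM = 3.9%

3.9


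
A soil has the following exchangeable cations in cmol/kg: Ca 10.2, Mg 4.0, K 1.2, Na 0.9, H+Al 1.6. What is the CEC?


Step 1: CEC = Ca + Mg + K + Na + (H+Al)
Step 2: CEC = 10.2 + 4.0 + 1.2 + 0.9 + 1.6
Step 3: CEC = 17.9 cmol/kg

17.9


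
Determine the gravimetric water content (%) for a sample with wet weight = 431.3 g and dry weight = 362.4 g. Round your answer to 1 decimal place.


Step 1: Water mass = wet - dry = 431.3 - 362.4 = 68.9 g
Step 2: w = 100 * water mass / dry mass
Step 3: w = 100 * 68.9 / 362.4 = 19.0%

19.0


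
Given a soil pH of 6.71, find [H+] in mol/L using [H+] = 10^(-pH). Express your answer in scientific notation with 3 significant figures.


Step 1: [H+] = 10^(-pH)
Step 2: [H+] = 10^(-6.71)
Step 3: [H+] = 1.95e-07 mol/L

1.95e-07


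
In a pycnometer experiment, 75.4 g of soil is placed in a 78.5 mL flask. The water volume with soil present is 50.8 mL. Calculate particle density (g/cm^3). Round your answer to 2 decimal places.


Step 1: Volume of solids = flask volume - water volume with soil
Step 2: V_solids = 78.5 - 50.8 = 27.7 mL
Step 3: Particle density = mass / V_solids = 75.4 / 27.7 = 2.72 g/cm^3

2.72


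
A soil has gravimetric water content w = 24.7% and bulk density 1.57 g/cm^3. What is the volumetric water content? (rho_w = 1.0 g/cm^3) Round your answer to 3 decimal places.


Step 1: theta = (w / 100) * BD / rho_w
Step 2: theta = (24.7 / 100) * 1.57 / 1.0
Step 3: theta = 0.247 * 1.57
Step 4: theta = 0.388

0.388


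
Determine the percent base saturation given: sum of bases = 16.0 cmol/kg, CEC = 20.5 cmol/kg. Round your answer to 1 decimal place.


Step 1: BS = 100 * (sum of bases) / CEC
Step 2: BS = 100 * 16.0 / 20.5
Step 3: BS = 78.0%

78.0


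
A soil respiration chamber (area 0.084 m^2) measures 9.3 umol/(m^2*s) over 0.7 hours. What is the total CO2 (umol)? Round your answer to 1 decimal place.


Step 1: Convert time to seconds: 0.7 hr * 3600 = 2520.0 s
Step 2: Total = flux * area * time_s
Step 3: Total = 9.3 * 0.084 * 2520.0
Step 4: Total = 1968.6 umol

1968.6


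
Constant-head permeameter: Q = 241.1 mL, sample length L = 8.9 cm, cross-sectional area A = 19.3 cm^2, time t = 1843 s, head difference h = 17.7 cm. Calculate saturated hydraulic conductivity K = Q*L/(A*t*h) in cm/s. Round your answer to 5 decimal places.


Step 1: K = Q * L / (A * t * h)
Step 2: Numerator = 241.1 * 8.9 = 2145.79
Step 3: Denominator = 19.3 * 1843 * 17.7 = 629587.23
Step 4: K = 2145.79 / 629587.23 = 0.00341 cm/s

0.00341


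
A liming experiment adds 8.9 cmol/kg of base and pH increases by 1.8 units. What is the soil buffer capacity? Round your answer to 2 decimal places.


Step 1: BC = change in base / change in pH
Step 2: BC = 8.9 / 1.8
Step 3: BC = 4.94 cmol/(kg*pH unit)

4.94


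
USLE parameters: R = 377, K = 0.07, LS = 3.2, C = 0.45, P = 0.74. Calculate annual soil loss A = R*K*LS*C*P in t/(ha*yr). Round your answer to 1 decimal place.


Step 1: A = R * K * LS * C * P
Step 2: R * K = 377 * 0.07 = 26.39
Step 3: (R*K) * LS = 26.39 * 3.2 = 84.448
Step 4: * C * P = 84.448 * 0.45 * 0.74 = 28.1
Step 5: A = 28.1 t/(ha*yr)

28.1


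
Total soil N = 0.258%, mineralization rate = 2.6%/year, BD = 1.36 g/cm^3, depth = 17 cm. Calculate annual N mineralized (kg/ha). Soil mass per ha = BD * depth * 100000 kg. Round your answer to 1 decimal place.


Step 1: Soil mass per ha = BD * depth * 100000 = 1.36 * 17 * 100000 = 2312000 kg
Step 2: Total N pool = soil mass * N%/100 = 2312000 * 0.258/100 = 5964.96 kg/ha
Step 3: N mineralized = N pool * rate%/100 = 5964.96 * 2.6/100 = 155.1 kg/ha/yr

155.1


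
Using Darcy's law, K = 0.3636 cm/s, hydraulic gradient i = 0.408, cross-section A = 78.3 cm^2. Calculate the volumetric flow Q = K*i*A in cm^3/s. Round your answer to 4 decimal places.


Step 1: Apply Darcy's law: Q = K * i * A
Step 2: Q = 0.3636 * 0.408 * 78.3
Step 3: Q = 11.6157 cm^3/s

11.6157


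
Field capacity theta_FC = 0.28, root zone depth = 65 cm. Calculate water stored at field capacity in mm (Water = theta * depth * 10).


Step 1: Water (mm) = theta_FC * depth (cm) * 10
Step 2: Water = 0.28 * 65 * 10
Step 3: Water = 182.0 mm

182.0


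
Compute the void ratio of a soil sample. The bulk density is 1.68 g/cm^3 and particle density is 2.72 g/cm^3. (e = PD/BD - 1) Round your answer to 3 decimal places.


Step 1: e = PD / BD - 1
Step 2: e = 2.72 / 1.68 - 1
Step 3: e = 1.61905 - 1
Step 4: e = 0.619

0.619


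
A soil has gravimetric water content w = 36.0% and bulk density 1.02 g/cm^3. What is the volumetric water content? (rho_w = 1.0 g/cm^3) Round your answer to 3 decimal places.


Step 1: theta = (w / 100) * BD / rho_w
Step 2: theta = (36.0 / 100) * 1.02 / 1.0
Step 3: theta = 0.36 * 1.02
Step 4: theta = 0.367

0.367


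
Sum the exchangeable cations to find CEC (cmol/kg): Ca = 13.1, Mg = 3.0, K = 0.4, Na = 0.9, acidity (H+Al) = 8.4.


Step 1: CEC = Ca + Mg + K + Na + (H+Al)
Step 2: CEC = 13.1 + 3.0 + 0.4 + 0.9 + 8.4
Step 3: CEC = 25.8 cmol/kg

25.8


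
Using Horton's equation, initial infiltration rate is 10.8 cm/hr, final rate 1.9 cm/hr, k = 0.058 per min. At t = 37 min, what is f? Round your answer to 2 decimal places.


Step 1: f = fc + (f0 - fc) * exp(-k * t)
Step 2: exp(-0.058 * 37) = 0.116951
Step 3: f = 1.9 + (10.8 - 1.9) * 0.116951
Step 4: f = 1.9 + 8.9 * 0.116951
Step 5: f = 2.94 cm/hr

2.94


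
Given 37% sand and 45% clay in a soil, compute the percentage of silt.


Step 1: sand + silt + clay = 100%
Step 2: silt = 100 - sand - clay
Step 3: silt = 100 - 37 - 45
Step 4: silt = 18%

18


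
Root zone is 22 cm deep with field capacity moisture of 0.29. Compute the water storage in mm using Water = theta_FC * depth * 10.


Step 1: Water (mm) = theta_FC * depth (cm) * 10
Step 2: Water = 0.29 * 22 * 10
Step 3: Water = 63.8 mm

63.8


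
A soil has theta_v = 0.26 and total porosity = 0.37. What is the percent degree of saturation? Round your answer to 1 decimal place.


Step 1: S = 100 * theta_v / n
Step 2: S = 100 * 0.26 / 0.37
Step 3: S = 70.3%

70.3


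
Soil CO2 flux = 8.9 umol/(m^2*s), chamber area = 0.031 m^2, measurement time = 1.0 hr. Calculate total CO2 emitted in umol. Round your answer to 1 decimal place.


Step 1: Convert time to seconds: 1.0 hr * 3600 = 3600.0 s
Step 2: Total = flux * area * time_s
Step 3: Total = 8.9 * 0.031 * 3600.0
Step 4: Total = 993.2 umol

993.2


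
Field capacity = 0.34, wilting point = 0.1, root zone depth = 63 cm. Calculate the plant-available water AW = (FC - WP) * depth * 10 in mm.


Step 1: Available water = (FC - WP) * depth * 10
Step 2: AW = (0.34 - 0.1) * 63 * 10
Step 3: AW = 0.24 * 63 * 10
Step 4: AW = 151.2 mm

151.2


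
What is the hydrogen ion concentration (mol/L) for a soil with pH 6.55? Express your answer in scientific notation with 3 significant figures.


Step 1: [H+] = 10^(-pH)
Step 2: [H+] = 10^(-6.55)
Step 3: [H+] = 2.82e-07 mol/L

2.82e-07


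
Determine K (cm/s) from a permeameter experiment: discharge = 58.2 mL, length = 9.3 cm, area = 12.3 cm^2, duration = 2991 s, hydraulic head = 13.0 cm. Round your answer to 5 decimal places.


Step 1: K = Q * L / (A * t * h)
Step 2: Numerator = 58.2 * 9.3 = 541.26
Step 3: Denominator = 12.3 * 2991 * 13.0 = 478260.9
Step 4: K = 541.26 / 478260.9 = 0.00113 cm/s

0.00113


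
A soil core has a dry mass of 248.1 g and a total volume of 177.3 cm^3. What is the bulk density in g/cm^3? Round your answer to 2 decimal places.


Step 1: Identify the formula: BD = dry mass / volume
Step 2: Substitute values: BD = 248.1 / 177.3
Step 3: BD = 1.4 g/cm^3

1.4


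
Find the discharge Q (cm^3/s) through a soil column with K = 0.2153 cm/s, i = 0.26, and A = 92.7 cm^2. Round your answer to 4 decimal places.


Step 1: Apply Darcy's law: Q = K * i * A
Step 2: Q = 0.2153 * 0.26 * 92.7
Step 3: Q = 5.1892 cm^3/s

5.1892


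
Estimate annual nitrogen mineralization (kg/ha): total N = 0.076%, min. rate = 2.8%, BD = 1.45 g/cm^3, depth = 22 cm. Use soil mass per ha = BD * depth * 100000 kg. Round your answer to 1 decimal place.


Step 1: Soil mass per ha = BD * depth * 100000 = 1.45 * 22 * 100000 = 3190000 kg
Step 2: Total N pool = soil mass * N%/100 = 3190000 * 0.076/100 = 2424.4 kg/ha
Step 3: N mineralized = N pool * rate%/100 = 2424.4 * 2.8/100 = 67.9 kg/ha/yr

67.9


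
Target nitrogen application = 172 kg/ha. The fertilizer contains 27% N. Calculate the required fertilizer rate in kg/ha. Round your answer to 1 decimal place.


Step 1: Fertilizer rate = target N / (N content / 100)
Step 2: Rate = 172 / (27 / 100)
Step 3: Rate = 172 / 0.27
Step 4: Rate = 637.0 kg/ha

637.0


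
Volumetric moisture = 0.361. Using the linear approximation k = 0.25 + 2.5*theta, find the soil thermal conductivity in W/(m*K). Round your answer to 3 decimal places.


Step 1: k = 0.25 + 2.5 * theta
Step 2: k = 0.25 + 2.5 * 0.361
Step 3: k = 0.25 + 0.903
Step 4: k = 1.153 W/(m*K)

1.153


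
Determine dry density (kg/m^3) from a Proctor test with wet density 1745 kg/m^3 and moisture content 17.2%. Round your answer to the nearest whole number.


Step 1: Dry density = wet density / (1 + w/100)
Step 2: Dry density = 1745 / (1 + 17.2/100)
Step 3: Dry density = 1745 / 1.172
Step 4: Dry density = 1489 kg/m^3

1489


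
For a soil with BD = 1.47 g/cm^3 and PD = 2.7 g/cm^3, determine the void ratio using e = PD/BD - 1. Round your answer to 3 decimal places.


Step 1: e = PD / BD - 1
Step 2: e = 2.7 / 1.47 - 1
Step 3: e = 1.83673 - 1
Step 4: e = 0.837

0.837


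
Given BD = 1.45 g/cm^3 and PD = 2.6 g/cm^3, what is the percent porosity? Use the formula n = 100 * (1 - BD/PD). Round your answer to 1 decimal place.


Step 1: Formula: n = 100 * (1 - BD / PD)
Step 2: n = 100 * (1 - 1.45 / 2.6)
Step 3: n = 100 * (1 - 0.55769)
Step 4: n = 44.2%

44.2


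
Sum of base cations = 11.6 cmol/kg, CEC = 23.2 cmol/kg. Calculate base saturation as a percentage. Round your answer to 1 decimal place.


Step 1: BS = 100 * (sum of bases) / CEC
Step 2: BS = 100 * 11.6 / 23.2
Step 3: BS = 50.0%

50.0


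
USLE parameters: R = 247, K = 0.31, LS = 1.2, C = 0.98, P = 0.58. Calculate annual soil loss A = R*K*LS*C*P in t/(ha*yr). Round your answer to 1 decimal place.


Step 1: A = R * K * LS * C * P
Step 2: R * K = 247 * 0.31 = 76.57
Step 3: (R*K) * LS = 76.57 * 1.2 = 91.884
Step 4: * C * P = 91.884 * 0.98 * 0.58 = 52.2
Step 5: A = 52.2 t/(ha*yr)

52.2


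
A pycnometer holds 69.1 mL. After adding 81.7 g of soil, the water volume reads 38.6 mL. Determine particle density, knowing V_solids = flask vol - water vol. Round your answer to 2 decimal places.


Step 1: Volume of solids = flask volume - water volume with soil
Step 2: V_solids = 69.1 - 38.6 = 30.5 mL
Step 3: Particle density = mass / V_solids = 81.7 / 30.5 = 2.68 g/cm^3

2.68


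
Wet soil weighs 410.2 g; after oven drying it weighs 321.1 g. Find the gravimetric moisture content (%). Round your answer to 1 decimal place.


Step 1: Water mass = wet - dry = 410.2 - 321.1 = 89.1 g
Step 2: w = 100 * water mass / dry mass
Step 3: w = 100 * 89.1 / 321.1 = 27.7%

27.7


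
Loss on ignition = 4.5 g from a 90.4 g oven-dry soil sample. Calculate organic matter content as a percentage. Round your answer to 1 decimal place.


Step 1: OM% = 100 * LOI / sample mass
Step 2: OM = 100 * 4.5 / 90.4
Step 3: OM = 5.0%

5.0


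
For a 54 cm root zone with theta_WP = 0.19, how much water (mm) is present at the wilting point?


Step 1: Water (mm) = theta_WP * depth * 10
Step 2: Water = 0.19 * 54 * 10
Step 3: Water = 102.6 mm

102.6


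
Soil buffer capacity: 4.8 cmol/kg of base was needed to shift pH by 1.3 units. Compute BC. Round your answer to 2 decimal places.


Step 1: BC = change in base / change in pH
Step 2: BC = 4.8 / 1.3
Step 3: BC = 3.69 cmol/(kg*pH unit)

3.69


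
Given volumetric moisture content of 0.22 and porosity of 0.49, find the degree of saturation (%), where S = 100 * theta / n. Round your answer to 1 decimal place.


Step 1: S = 100 * theta_v / n
Step 2: S = 100 * 0.22 / 0.49
Step 3: S = 44.9%

44.9


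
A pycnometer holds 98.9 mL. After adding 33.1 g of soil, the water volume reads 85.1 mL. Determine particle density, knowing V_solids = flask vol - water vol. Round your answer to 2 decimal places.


Step 1: Volume of solids = flask volume - water volume with soil
Step 2: V_solids = 98.9 - 85.1 = 13.8 mL
Step 3: Particle density = mass / V_solids = 33.1 / 13.8 = 2.4 g/cm^3

2.4


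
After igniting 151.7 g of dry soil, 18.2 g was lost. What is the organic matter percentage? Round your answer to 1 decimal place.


Step 1: OM% = 100 * LOI / sample mass
Step 2: OM = 100 * 18.2 / 151.7
Step 3: OM = 12.0%

12.0


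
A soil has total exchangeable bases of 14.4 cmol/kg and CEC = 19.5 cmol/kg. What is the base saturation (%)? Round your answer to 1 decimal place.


Step 1: BS = 100 * (sum of bases) / CEC
Step 2: BS = 100 * 14.4 / 19.5
Step 3: BS = 73.8%

73.8


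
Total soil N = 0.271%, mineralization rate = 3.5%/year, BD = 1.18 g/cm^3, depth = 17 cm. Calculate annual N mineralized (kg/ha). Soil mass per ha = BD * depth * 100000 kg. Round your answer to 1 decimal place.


Step 1: Soil mass per ha = BD * depth * 100000 = 1.18 * 17 * 100000 = 2006000 kg
Step 2: Total N pool = soil mass * N%/100 = 2006000 * 0.271/100 = 5436.26 kg/ha
Step 3: N mineralized = N pool * rate%/100 = 5436.26 * 3.5/100 = 190.3 kg/ha/yr

190.3


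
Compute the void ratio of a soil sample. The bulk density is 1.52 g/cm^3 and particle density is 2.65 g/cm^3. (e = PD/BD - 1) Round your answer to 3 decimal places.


Step 1: e = PD / BD - 1
Step 2: e = 2.65 / 1.52 - 1
Step 3: e = 1.74342 - 1
Step 4: e = 0.743

0.743


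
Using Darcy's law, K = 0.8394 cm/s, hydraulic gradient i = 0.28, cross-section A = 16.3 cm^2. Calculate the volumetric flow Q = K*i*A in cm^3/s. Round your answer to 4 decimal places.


Step 1: Apply Darcy's law: Q = K * i * A
Step 2: Q = 0.8394 * 0.28 * 16.3
Step 3: Q = 3.831 cm^3/s

3.831


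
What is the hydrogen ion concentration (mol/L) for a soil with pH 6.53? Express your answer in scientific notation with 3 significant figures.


Step 1: [H+] = 10^(-pH)
Step 2: [H+] = 10^(-6.53)
Step 3: [H+] = 2.95e-07 mol/L

2.95e-07


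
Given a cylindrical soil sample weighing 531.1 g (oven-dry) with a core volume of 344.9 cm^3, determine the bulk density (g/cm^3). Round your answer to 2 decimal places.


Step 1: Identify the formula: BD = dry mass / volume
Step 2: Substitute values: BD = 531.1 / 344.9
Step 3: BD = 1.54 g/cm^3

1.54


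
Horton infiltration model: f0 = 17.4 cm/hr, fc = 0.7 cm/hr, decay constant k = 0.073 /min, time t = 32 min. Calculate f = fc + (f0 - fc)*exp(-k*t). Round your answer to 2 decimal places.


Step 1: f = fc + (f0 - fc) * exp(-k * t)
Step 2: exp(-0.073 * 32) = 0.096714
Step 3: f = 0.7 + (17.4 - 0.7) * 0.096714
Step 4: f = 0.7 + 16.7 * 0.096714
Step 5: f = 2.32 cm/hr

2.32


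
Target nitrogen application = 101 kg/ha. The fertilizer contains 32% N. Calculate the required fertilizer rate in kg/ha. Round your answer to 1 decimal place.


Step 1: Fertilizer rate = target N / (N content / 100)
Step 2: Rate = 101 / (32 / 100)
Step 3: Rate = 101 / 0.32
Step 4: Rate = 315.6 kg/ha

315.6


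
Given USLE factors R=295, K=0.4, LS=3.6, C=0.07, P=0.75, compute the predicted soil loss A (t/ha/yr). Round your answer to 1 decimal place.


Step 1: A = R * K * LS * C * P
Step 2: R * K = 295 * 0.4 = 118.0
Step 3: (R*K) * LS = 118.0 * 3.6 = 424.8
Step 4: * C * P = 424.8 * 0.07 * 0.75 = 22.3
Step 5: A = 22.3 t/(ha*yr)

22.3


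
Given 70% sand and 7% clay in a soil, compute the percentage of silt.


Step 1: sand + silt + clay = 100%
Step 2: silt = 100 - sand - clay
Step 3: silt = 100 - 70 - 7
Step 4: silt = 23%

23


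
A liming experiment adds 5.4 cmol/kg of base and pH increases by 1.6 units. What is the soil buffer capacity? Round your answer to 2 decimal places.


Step 1: BC = change in base / change in pH
Step 2: BC = 5.4 / 1.6
Step 3: BC = 3.38 cmol/(kg*pH unit)

3.38


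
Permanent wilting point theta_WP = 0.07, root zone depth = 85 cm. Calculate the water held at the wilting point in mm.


Step 1: Water (mm) = theta_WP * depth * 10
Step 2: Water = 0.07 * 85 * 10
Step 3: Water = 59.5 mm

59.5


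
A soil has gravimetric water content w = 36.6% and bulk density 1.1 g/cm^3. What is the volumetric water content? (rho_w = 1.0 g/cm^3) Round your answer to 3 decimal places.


Step 1: theta = (w / 100) * BD / rho_w
Step 2: theta = (36.6 / 100) * 1.1 / 1.0
Step 3: theta = 0.366 * 1.1
Step 4: theta = 0.403

0.403


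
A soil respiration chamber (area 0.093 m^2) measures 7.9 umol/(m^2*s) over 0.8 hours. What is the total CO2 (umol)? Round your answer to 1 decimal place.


Step 1: Convert time to seconds: 0.8 hr * 3600 = 2880.0 s
Step 2: Total = flux * area * time_s
Step 3: Total = 7.9 * 0.093 * 2880.0
Step 4: Total = 2115.9 umol

2115.9


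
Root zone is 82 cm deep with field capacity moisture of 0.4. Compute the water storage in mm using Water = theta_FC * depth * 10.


Step 1: Water (mm) = theta_FC * depth (cm) * 10
Step 2: Water = 0.4 * 82 * 10
Step 3: Water = 328.0 mm

328.0


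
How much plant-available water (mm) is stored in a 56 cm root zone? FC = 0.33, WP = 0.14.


Step 1: Available water = (FC - WP) * depth * 10
Step 2: AW = (0.33 - 0.14) * 56 * 10
Step 3: AW = 0.19 * 56 * 10
Step 4: AW = 106.4 mm

106.4


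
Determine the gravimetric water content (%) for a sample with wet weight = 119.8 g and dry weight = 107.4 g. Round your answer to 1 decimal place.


Step 1: Water mass = wet - dry = 119.8 - 107.4 = 12.4 g
Step 2: w = 100 * water mass / dry mass
Step 3: w = 100 * 12.4 / 107.4 = 11.5%

11.5


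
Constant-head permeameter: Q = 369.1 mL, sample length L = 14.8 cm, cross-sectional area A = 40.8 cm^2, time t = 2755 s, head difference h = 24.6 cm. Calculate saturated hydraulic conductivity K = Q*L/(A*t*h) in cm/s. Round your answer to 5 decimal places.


Step 1: K = Q * L / (A * t * h)
Step 2: Numerator = 369.1 * 14.8 = 5462.68
Step 3: Denominator = 40.8 * 2755 * 24.6 = 2765138.4
Step 4: K = 5462.68 / 2765138.4 = 0.00198 cm/s

0.00198


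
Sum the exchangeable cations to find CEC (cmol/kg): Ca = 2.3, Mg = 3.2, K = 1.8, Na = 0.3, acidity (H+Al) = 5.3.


Step 1: CEC = Ca + Mg + K + Na + (H+Al)
Step 2: CEC = 2.3 + 3.2 + 1.8 + 0.3 + 5.3
Step 3: CEC = 12.9 cmol/kg

12.9


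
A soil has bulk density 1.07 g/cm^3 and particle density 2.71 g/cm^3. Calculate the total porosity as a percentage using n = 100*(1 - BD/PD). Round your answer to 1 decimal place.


Step 1: Formula: n = 100 * (1 - BD / PD)
Step 2: n = 100 * (1 - 1.07 / 2.71)
Step 3: n = 100 * (1 - 0.39483)
Step 4: n = 60.5%

60.5


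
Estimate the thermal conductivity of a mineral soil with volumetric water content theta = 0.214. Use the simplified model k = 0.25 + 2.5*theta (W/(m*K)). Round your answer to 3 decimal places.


Step 1: k = 0.25 + 2.5 * theta
Step 2: k = 0.25 + 2.5 * 0.214
Step 3: k = 0.25 + 0.535
Step 4: k = 0.785 W/(m*K)

0.785


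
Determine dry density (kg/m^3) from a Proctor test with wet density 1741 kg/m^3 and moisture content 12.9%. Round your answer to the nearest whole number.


Step 1: Dry density = wet density / (1 + w/100)
Step 2: Dry density = 1741 / (1 + 12.9/100)
Step 3: Dry density = 1741 / 1.129
Step 4: Dry density = 1542 kg/m^3

1542


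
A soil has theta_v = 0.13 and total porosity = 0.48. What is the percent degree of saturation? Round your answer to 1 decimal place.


Step 1: S = 100 * theta_v / n
Step 2: S = 100 * 0.13 / 0.48
Step 3: S = 27.1%

27.1


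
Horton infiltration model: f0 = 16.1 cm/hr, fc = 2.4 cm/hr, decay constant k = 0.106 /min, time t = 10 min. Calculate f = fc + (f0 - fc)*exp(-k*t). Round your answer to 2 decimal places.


Step 1: f = fc + (f0 - fc) * exp(-k * t)
Step 2: exp(-0.106 * 10) = 0.346456
Step 3: f = 2.4 + (16.1 - 2.4) * 0.346456
Step 4: f = 2.4 + 13.7 * 0.346456
Step 5: f = 7.15 cm/hr

7.15


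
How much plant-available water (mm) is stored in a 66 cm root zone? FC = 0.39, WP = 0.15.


Step 1: Available water = (FC - WP) * depth * 10
Step 2: AW = (0.39 - 0.15) * 66 * 10
Step 3: AW = 0.24 * 66 * 10
Step 4: AW = 158.4 mm

158.4


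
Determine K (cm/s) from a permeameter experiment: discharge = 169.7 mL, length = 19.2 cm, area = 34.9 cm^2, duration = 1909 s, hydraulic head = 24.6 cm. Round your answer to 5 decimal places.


Step 1: K = Q * L / (A * t * h)
Step 2: Numerator = 169.7 * 19.2 = 3258.24
Step 3: Denominator = 34.9 * 1909 * 24.6 = 1638952.86
Step 4: K = 3258.24 / 1638952.86 = 0.00199 cm/s

0.00199


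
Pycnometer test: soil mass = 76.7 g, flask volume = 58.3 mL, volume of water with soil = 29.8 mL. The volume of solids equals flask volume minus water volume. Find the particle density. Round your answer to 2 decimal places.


Step 1: Volume of solids = flask volume - water volume with soil
Step 2: V_solids = 58.3 - 29.8 = 28.5 mL
Step 3: Particle density = mass / V_solids = 76.7 / 28.5 = 2.69 g/cm^3

2.69


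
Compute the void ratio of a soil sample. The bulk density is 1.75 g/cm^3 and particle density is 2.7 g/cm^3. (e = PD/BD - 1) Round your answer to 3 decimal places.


Step 1: e = PD / BD - 1
Step 2: e = 2.7 / 1.75 - 1
Step 3: e = 1.54286 - 1
Step 4: e = 0.543

0.543


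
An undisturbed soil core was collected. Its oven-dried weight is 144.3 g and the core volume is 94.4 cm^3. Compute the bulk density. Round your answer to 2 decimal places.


Step 1: Identify the formula: BD = dry mass / volume
Step 2: Substitute values: BD = 144.3 / 94.4
Step 3: BD = 1.53 g/cm^3

1.53


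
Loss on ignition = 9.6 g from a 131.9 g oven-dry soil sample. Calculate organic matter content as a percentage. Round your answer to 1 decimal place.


Step 1: OM% = 100 * LOI / sample mass
Step 2: OM = 100 * 9.6 / 131.9
Step 3: OM = 7.3%

7.3


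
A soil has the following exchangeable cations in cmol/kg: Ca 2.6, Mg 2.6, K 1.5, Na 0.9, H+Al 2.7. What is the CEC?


Step 1: CEC = Ca + Mg + K + Na + (H+Al)
Step 2: CEC = 2.6 + 2.6 + 1.5 + 0.9 + 2.7
Step 3: CEC = 10.3 cmol/kg

10.3


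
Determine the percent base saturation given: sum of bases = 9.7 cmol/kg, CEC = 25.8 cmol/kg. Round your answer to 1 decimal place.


Step 1: BS = 100 * (sum of bases) / CEC
Step 2: BS = 100 * 9.7 / 25.8
Step 3: BS = 37.6%

37.6


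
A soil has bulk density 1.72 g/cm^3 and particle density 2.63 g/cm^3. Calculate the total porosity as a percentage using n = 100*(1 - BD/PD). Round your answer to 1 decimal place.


Step 1: Formula: n = 100 * (1 - BD / PD)
Step 2: n = 100 * (1 - 1.72 / 2.63)
Step 3: n = 100 * (1 - 0.65399)
Step 4: n = 34.6%

34.6


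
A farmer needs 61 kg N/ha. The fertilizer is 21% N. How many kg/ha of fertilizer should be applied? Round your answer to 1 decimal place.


Step 1: Fertilizer rate = target N / (N content / 100)
Step 2: Rate = 61 / (21 / 100)
Step 3: Rate = 61 / 0.21
Step 4: Rate = 290.5 kg/ha

290.5


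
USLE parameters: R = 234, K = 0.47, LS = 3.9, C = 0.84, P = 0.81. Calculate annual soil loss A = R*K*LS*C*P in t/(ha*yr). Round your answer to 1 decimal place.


Step 1: A = R * K * LS * C * P
Step 2: R * K = 234 * 0.47 = 109.98
Step 3: (R*K) * LS = 109.98 * 3.9 = 428.922
Step 4: * C * P = 428.922 * 0.84 * 0.81 = 291.8
Step 5: A = 291.8 t/(ha*yr)

291.8


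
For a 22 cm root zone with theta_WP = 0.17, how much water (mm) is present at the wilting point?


Step 1: Water (mm) = theta_WP * depth * 10
Step 2: Water = 0.17 * 22 * 10
Step 3: Water = 37.4 mm

37.4


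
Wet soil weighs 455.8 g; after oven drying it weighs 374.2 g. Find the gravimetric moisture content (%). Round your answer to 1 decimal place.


Step 1: Water mass = wet - dry = 455.8 - 374.2 = 81.6 g
Step 2: w = 100 * water mass / dry mass
Step 3: w = 100 * 81.6 / 374.2 = 21.8%

21.8


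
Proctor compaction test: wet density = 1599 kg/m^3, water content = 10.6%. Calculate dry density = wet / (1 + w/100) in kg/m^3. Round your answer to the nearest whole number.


Step 1: Dry density = wet density / (1 + w/100)
Step 2: Dry density = 1599 / (1 + 10.6/100)
Step 3: Dry density = 1599 / 1.106
Step 4: Dry density = 1446 kg/m^3

1446


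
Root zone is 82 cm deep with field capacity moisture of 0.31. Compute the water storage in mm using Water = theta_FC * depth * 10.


Step 1: Water (mm) = theta_FC * depth (cm) * 10
Step 2: Water = 0.31 * 82 * 10
Step 3: Water = 254.2 mm

254.2


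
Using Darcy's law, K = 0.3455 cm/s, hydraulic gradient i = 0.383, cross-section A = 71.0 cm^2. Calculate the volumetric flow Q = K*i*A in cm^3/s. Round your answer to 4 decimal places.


Step 1: Apply Darcy's law: Q = K * i * A
Step 2: Q = 0.3455 * 0.383 * 71.0
Step 3: Q = 9.3952 cm^3/s

9.3952


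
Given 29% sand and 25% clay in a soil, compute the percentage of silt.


Step 1: sand + silt + clay = 100%
Step 2: silt = 100 - sand - clay
Step 3: silt = 100 - 29 - 25
Step 4: silt = 46%

46


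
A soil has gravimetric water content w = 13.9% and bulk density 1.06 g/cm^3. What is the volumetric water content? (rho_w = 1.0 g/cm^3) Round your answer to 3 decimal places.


Step 1: theta = (w / 100) * BD / rho_w
Step 2: theta = (13.9 / 100) * 1.06 / 1.0
Step 3: theta = 0.139 * 1.06
Step 4: theta = 0.147

0.147


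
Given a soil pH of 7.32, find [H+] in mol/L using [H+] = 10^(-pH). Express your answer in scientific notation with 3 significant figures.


Step 1: [H+] = 10^(-pH)
Step 2: [H+] = 10^(-7.32)
Step 3: [H+] = 4.79e-08 mol/L

4.79e-08


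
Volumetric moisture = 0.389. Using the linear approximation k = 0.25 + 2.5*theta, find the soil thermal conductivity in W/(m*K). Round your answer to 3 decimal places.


Step 1: k = 0.25 + 2.5 * theta
Step 2: k = 0.25 + 2.5 * 0.389
Step 3: k = 0.25 + 0.973
Step 4: k = 1.223 W/(m*K)

1.223


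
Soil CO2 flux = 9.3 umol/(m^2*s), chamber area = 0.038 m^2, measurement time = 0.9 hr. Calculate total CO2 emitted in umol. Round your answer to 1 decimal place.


Step 1: Convert time to seconds: 0.9 hr * 3600 = 3240.0 s
Step 2: Total = flux * area * time_s
Step 3: Total = 9.3 * 0.038 * 3240.0
Step 4: Total = 1145.0 umol

1145.0


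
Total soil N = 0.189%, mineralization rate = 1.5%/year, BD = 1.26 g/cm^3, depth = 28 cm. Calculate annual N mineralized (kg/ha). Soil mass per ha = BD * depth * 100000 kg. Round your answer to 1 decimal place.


Step 1: Soil mass per ha = BD * depth * 100000 = 1.26 * 28 * 100000 = 3528000 kg
Step 2: Total N pool = soil mass * N%/100 = 3528000 * 0.189/100 = 6667.92 kg/ha
Step 3: N mineralized = N pool * rate%/100 = 6667.92 * 1.5/100 = 100.0 kg/ha/yr

100.0


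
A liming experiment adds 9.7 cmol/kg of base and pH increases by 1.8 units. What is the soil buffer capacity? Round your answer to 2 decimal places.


Step 1: BC = change in base / change in pH
Step 2: BC = 9.7 / 1.8
Step 3: BC = 5.39 cmol/(kg*pH unit)

5.39


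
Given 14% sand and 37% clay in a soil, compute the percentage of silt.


Step 1: sand + silt + clay = 100%
Step 2: silt = 100 - sand - clay
Step 3: silt = 100 - 14 - 37
Step 4: silt = 49%

49


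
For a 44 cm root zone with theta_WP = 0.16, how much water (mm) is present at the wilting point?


Step 1: Water (mm) = theta_WP * depth * 10
Step 2: Water = 0.16 * 44 * 10
Step 3: Water = 70.4 mm

70.4


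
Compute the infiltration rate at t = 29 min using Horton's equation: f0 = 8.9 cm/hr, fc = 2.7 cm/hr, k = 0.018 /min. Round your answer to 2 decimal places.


Step 1: f = fc + (f0 - fc) * exp(-k * t)
Step 2: exp(-0.018 * 29) = 0.593333
Step 3: f = 2.7 + (8.9 - 2.7) * 0.593333
Step 4: f = 2.7 + 6.2 * 0.593333
Step 5: f = 6.38 cm/hr

6.38


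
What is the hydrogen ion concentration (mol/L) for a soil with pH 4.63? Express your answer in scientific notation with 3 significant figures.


Step 1: [H+] = 10^(-pH)
Step 2: [H+] = 10^(-4.63)
Step 3: [H+] = 2.34e-05 mol/L

2.34e-05


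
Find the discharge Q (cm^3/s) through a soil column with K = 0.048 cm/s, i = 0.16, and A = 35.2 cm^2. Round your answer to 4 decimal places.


Step 1: Apply Darcy's law: Q = K * i * A
Step 2: Q = 0.048 * 0.16 * 35.2
Step 3: Q = 0.2703 cm^3/s

0.2703


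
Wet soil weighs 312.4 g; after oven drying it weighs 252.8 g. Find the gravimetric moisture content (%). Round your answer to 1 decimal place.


Step 1: Water mass = wet - dry = 312.4 - 252.8 = 59.6 g
Step 2: w = 100 * water mass / dry mass
Step 3: w = 100 * 59.6 / 252.8 = 23.6%

23.6


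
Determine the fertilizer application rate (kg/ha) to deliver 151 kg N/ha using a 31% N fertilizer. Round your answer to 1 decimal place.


Step 1: Fertilizer rate = target N / (N content / 100)
Step 2: Rate = 151 / (31 / 100)
Step 3: Rate = 151 / 0.31
Step 4: Rate = 487.1 kg/ha

487.1


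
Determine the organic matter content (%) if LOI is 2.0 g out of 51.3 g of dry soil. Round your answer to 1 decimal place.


Step 1: OM% = 100 * LOI / sample mass
Step 2: OM = 100 * 2.0 / 51.3
Step 3: OM = 3.9%

3.9


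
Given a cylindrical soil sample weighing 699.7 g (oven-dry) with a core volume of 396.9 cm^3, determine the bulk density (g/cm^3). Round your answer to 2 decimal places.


Step 1: Identify the formula: BD = dry mass / volume
Step 2: Substitute values: BD = 699.7 / 396.9
Step 3: BD = 1.76 g/cm^3

1.76


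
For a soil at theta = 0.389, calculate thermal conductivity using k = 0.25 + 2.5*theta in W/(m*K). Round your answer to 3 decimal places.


Step 1: k = 0.25 + 2.5 * theta
Step 2: k = 0.25 + 2.5 * 0.389
Step 3: k = 0.25 + 0.973
Step 4: k = 1.223 W/(m*K)

1.223


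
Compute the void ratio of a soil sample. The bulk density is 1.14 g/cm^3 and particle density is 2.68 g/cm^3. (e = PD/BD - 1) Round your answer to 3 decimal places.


Step 1: e = PD / BD - 1
Step 2: e = 2.68 / 1.14 - 1
Step 3: e = 2.35088 - 1
Step 4: e = 1.351

1.351


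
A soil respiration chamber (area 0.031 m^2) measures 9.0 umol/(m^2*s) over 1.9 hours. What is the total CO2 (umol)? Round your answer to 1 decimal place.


Step 1: Convert time to seconds: 1.9 hr * 3600 = 6840.0 s
Step 2: Total = flux * area * time_s
Step 3: Total = 9.0 * 0.031 * 6840.0
Step 4: Total = 1908.4 umol

1908.4


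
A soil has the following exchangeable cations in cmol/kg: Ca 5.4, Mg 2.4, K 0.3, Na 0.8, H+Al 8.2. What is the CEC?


Step 1: CEC = Ca + Mg + K + Na + (H+Al)
Step 2: CEC = 5.4 + 2.4 + 0.3 + 0.8 + 8.2
Step 3: CEC = 17.1 cmol/kg

17.1


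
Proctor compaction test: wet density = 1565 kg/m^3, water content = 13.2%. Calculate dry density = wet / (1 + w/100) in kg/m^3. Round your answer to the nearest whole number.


Step 1: Dry density = wet density / (1 + w/100)
Step 2: Dry density = 1565 / (1 + 13.2/100)
Step 3: Dry density = 1565 / 1.132
Step 4: Dry density = 1383 kg/m^3

1383


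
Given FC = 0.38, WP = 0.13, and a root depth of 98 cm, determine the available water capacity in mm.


Step 1: Available water = (FC - WP) * depth * 10
Step 2: AW = (0.38 - 0.13) * 98 * 10
Step 3: AW = 0.25 * 98 * 10
Step 4: AW = 245.0 mm

245.0


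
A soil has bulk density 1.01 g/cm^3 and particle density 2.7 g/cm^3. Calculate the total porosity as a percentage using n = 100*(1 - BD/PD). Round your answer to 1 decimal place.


Step 1: Formula: n = 100 * (1 - BD / PD)
Step 2: n = 100 * (1 - 1.01 / 2.7)
Step 3: n = 100 * (1 - 0.37407)
Step 4: n = 62.6%

62.6


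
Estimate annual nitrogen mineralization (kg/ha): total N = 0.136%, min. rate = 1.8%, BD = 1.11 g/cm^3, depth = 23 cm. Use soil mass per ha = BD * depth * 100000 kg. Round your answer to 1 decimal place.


Step 1: Soil mass per ha = BD * depth * 100000 = 1.11 * 23 * 100000 = 2553000 kg
Step 2: Total N pool = soil mass * N%/100 = 2553000 * 0.136/100 = 3472.08 kg/ha
Step 3: N mineralized = N pool * rate%/100 = 3472.08 * 1.8/100 = 62.5 kg/ha/yr

62.5


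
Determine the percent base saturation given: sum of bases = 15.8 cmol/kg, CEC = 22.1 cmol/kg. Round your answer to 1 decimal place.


Step 1: BS = 100 * (sum of bases) / CEC
Step 2: BS = 100 * 15.8 / 22.1
Step 3: BS = 71.5%

71.5


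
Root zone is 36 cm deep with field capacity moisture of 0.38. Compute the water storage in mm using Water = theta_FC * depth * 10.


Step 1: Water (mm) = theta_FC * depth (cm) * 10
Step 2: Water = 0.38 * 36 * 10
Step 3: Water = 136.8 mm

136.8


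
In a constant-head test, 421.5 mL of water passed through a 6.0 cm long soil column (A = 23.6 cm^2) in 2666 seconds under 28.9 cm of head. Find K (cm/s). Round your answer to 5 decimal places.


Step 1: K = Q * L / (A * t * h)
Step 2: Numerator = 421.5 * 6.0 = 2529.0
Step 3: Denominator = 23.6 * 2666 * 28.9 = 1818318.64
Step 4: K = 2529.0 / 1818318.64 = 0.00139 cm/s

0.00139


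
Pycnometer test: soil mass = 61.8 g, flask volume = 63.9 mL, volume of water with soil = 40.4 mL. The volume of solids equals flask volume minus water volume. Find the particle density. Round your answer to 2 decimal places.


Step 1: Volume of solids = flask volume - water volume with soil
Step 2: V_solids = 63.9 - 40.4 = 23.5 mL
Step 3: Particle density = mass / V_solids = 61.8 / 23.5 = 2.63 g/cm^3

2.63


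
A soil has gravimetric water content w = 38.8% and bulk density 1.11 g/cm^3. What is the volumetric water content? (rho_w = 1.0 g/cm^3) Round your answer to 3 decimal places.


Step 1: theta = (w / 100) * BD / rho_w
Step 2: theta = (38.8 / 100) * 1.11 / 1.0
Step 3: theta = 0.388 * 1.11
Step 4: theta = 0.431

0.431


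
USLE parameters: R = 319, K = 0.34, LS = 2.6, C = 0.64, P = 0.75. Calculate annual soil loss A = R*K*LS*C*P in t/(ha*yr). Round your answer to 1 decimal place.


Step 1: A = R * K * LS * C * P
Step 2: R * K = 319 * 0.34 = 108.46
Step 3: (R*K) * LS = 108.46 * 2.6 = 281.996
Step 4: * C * P = 281.996 * 0.64 * 0.75 = 135.4
Step 5: A = 135.4 t/(ha*yr)

135.4


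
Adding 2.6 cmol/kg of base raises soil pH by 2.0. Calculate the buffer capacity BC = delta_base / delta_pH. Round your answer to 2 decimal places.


Step 1: BC = change in base / change in pH
Step 2: BC = 2.6 / 2.0
Step 3: BC = 1.3 cmol/(kg*pH unit)

1.3


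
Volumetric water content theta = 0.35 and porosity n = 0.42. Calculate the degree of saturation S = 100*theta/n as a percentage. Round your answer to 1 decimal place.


Step 1: S = 100 * theta_v / n
Step 2: S = 100 * 0.35 / 0.42
Step 3: S = 83.3%

83.3


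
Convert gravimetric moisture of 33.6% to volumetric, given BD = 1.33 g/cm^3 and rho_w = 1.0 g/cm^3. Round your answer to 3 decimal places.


Step 1: theta = (w / 100) * BD / rho_w
Step 2: theta = (33.6 / 100) * 1.33 / 1.0
Step 3: theta = 0.336 * 1.33
Step 4: theta = 0.447

0.447


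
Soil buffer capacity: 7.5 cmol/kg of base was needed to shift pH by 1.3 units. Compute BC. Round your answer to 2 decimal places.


Step 1: BC = change in base / change in pH
Step 2: BC = 7.5 / 1.3
Step 3: BC = 5.77 cmol/(kg*pH unit)

5.77


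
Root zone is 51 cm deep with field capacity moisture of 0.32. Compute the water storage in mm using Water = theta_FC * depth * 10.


Step 1: Water (mm) = theta_FC * depth (cm) * 10
Step 2: Water = 0.32 * 51 * 10
Step 3: Water = 163.2 mm

163.2


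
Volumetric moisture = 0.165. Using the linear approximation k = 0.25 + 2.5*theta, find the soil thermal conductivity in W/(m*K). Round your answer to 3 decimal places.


Step 1: k = 0.25 + 2.5 * theta
Step 2: k = 0.25 + 2.5 * 0.165
Step 3: k = 0.25 + 0.413
Step 4: k = 0.663 W/(m*K)

0.663
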